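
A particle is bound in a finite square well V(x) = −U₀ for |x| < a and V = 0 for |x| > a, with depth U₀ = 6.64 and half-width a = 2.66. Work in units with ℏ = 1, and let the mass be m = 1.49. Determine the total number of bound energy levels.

N = 8

Define the well-strength parameter z₀ = (a/ℏ)√(2mU₀) = 2.66 × √(2·1.49·6.64) = 11.83.
The even/odd transcendental equations gain one root per π/2 in z₀, giving N = 1 + ⌊2z₀/π⌋ = 1 + ⌊7.533⌋ = 8.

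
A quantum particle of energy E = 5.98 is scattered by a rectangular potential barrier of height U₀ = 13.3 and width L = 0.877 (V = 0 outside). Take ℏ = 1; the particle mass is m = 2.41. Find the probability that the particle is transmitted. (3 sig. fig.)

E < U₀: inside the barrier ψ ∝ e^{±κx} with κ = √(2m(U₀ − E))/ℏ = 5.940.
κL = 5.209, sinh(κL) = 91.48.
The exact tunnelling result is T⁻¹ = 1 + U₀² sinh²(κL) / [4E(U₀ − E)] = 8455, so T = 0.000118.

T = 0.000118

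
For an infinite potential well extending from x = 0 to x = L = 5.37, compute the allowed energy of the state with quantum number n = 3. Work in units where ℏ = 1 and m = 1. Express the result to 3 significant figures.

Requiring ψ(0) = ψ(L) = 0 quantises k = nπ/L, hence E_n = ℏ²k²/2m = n²π²ℏ²/(2mL²).
E_3 = 3² × π² / (2 × 1 × 5.37²) = 1.540.

E = 1.54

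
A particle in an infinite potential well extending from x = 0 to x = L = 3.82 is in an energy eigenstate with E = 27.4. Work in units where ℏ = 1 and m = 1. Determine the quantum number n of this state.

For an infinite well E_n = n²π²ℏ²/(2mL²), so n = (L/πℏ)√(2mE).
n = (3.82/π) × √(2 × 1 × 27.4) = 9.001 → n = 9.

n = 9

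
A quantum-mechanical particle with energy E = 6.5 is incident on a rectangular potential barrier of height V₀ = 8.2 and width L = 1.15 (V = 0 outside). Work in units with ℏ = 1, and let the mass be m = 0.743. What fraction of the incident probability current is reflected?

R = 0.933

E < V₀: inside the barrier ψ ∝ e^{±κx} with κ = √(2m(V₀ − E))/ℏ = 1.589.
κL = 1.828, sinh(κL) = 3.030.
Matching ψ, ψ′ at both faces gives T = [1 + V₀² sinh²(κL) / (4E(V₀ − E))]⁻¹ = 1/14.96 = 0.0668.
R = 1 − T = 0.933.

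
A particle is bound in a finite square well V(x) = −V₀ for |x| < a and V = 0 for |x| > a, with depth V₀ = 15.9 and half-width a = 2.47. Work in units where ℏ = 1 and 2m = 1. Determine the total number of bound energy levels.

N = 7

The dimensionless depth is z₀ = a√(2mV₀)/ℏ = 2.47 × √(15.90) = 9.849.
A new bound state (alternating even/odd) appears each time z₀ passes a multiple of π/2, so N = ⌊2z₀/π⌋ + 1 = ⌊6.270⌋ + 1 = 7.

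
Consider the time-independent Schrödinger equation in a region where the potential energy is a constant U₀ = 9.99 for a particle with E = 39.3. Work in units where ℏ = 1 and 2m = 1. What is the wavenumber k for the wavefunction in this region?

With E > U₀ the solution is oscillatory, ψ ∝ e^{±ikx} with k = √(2m(E − U₀))/ℏ.
k = √(2 × 0.5 × 29.31) = 5.414.

k = 5.41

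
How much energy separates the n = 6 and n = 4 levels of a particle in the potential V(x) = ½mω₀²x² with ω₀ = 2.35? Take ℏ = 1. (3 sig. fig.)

E_n = ℏω₀(n + ½), so ΔE = (6 − 4) ℏω₀ = 2 × 2.35 = 4.700.

ΔE = 4.70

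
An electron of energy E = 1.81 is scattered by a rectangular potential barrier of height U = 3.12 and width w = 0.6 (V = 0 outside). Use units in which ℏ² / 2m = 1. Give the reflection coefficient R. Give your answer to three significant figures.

E < U: inside the barrier ψ ∝ e^{±κx} with κ = √(2m(U − E))/ℏ = 1.145.
κw = 0.6867, sinh(κw) = 0.7420.
The exact tunnelling result is T⁻¹ = 1 + U² sinh²(κw) / [4E(U − E)] = 1.565, so T = 0.639.
R = 1 − T = 0.361.

R = 0.361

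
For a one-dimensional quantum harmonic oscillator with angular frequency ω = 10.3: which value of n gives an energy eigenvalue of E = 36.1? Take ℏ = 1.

E_n = ℏω(n + ½) ⇒ n = E/(ℏω) − ½ = 36.1/10.3 − 0.5 = 3.005 → n = 3.

n = 3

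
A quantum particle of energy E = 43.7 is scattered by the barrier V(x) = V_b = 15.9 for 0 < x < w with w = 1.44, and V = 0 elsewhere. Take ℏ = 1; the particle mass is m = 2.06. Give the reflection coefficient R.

E > V_b: inside the barrier k₂ = √(2m(E − V_b))/ℏ = 10.70, k₂w = 15.41.
Matching at both interfaces gives T⁻¹ = 1 + V_b² sin²(k₂w) / [4E(E − V_b)] = 1.004, hence T = 0.996.
R = 1 − T = 0.00443.

R = 0.00443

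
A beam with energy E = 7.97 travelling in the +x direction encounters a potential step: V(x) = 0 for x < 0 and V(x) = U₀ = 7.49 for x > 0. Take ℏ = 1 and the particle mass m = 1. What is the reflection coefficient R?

On each side the TISE gives plane waves with k = √(2m(E − V))/ℏ: k₁ = √(2·1·7.97) = 3.992, k₂ = √(2·1·0.48) = 0.9798.
Continuity of ψ and ψ′ at the step yields the reflection amplitude r = (k₁ − k₂)/(k₁ + k₂) = 0.6059; thus R = |r|² = 0.3671, T = 0.6329.

R = 0.367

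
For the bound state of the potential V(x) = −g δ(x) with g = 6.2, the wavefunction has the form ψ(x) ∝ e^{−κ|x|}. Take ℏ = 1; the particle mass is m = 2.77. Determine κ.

Integrate −(ℏ²/2m)ψ'' − gδ(x)ψ = Eψ from −ε to +ε: the ψ'' term gives ψ'(0⁺) − ψ'(0⁻) and the δ term gives −(2mg/ℏ²)ψ(0).
With ψ ∝ e^{−κ|x|} this yields −2κ = −2mg/ℏ², so κ = mg/ℏ² = 17.17.

κ = 17.2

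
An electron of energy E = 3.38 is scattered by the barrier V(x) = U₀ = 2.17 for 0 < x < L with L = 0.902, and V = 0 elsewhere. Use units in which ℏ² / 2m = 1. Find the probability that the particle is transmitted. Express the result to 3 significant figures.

Above the barrier the interior wavenumber is k₂ = √(2m(E − U₀))/ℏ = 1.100, giving phase k₂L = 0.9922.
T = [1 + U₀² sin²(k₂L) / (4E(E − U₀))]⁻¹ = 1/1.202 = 0.832.

T = 0.832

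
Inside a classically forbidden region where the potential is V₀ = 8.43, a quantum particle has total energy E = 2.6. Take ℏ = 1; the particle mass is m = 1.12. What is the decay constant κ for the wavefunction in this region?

κ = 3.61

Since E < V₀ the TISE in this region is ψ'' = κ²ψ with κ = √(2m(V₀ − E))/ℏ.
κ = √(2 × 1.12 × 5.83) = 3.614.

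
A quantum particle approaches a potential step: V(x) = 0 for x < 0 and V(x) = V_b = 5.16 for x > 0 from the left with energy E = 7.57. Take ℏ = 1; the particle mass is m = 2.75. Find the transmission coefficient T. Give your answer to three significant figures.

T = 0.922

The wavenumbers are k₁ = √(2mE)/ℏ = 6.453 on the left and k₂ = √(2m(E − V_b))/ℏ = 3.641 on the right.
Matching ψ and ψ′ at x = 0 gives r = (k₁ − k₂)/(k₁ + k₂), so R = r² = 0.07761 and T = 1 − R = 0.9224.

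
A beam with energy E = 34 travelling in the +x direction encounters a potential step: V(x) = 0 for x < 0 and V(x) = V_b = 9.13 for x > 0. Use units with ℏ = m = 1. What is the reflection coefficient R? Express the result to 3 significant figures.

R = 0.00609

The wavenumbers are k₁ = √(2mE)/ℏ = 8.246 on the left and k₂ = √(2m(E − V_b))/ℏ = 7.053 on the right.
Continuity of ψ and ψ′ at the step yields the reflection amplitude r = (k₁ − k₂)/(k₁ + k₂) = 0.07802; thus R = |r|² = 0.006086, T = 0.9939.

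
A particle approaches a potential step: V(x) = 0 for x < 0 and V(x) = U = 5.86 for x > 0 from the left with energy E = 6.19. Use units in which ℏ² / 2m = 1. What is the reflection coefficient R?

R = 0.390

On each side the TISE gives plane waves with k = √(2m(E − V))/ℏ: k₁ = √(2·½·6.19) = 2.488, k₂ = √(2·½·0.33) = 0.5745.
Matching ψ and ψ′ at x = 0 gives r = (k₁ − k₂)/(k₁ + k₂), so R = r² = 0.3904 and T = 1 − R = 0.6096.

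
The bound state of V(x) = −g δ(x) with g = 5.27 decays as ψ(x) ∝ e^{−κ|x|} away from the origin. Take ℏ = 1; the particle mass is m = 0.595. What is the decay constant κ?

Integrate −(ℏ²/2m)ψ'' − gδ(x)ψ = Eψ from −ε to +ε: the ψ'' term gives ψ'(0⁺) − ψ'(0⁻) and the δ term gives −(2mg/ℏ²)ψ(0).
With ψ ∝ e^{−κ|x|} this yields −2κ = −2mg/ℏ², so κ = mg/ℏ² = 3.136.

κ = 3.14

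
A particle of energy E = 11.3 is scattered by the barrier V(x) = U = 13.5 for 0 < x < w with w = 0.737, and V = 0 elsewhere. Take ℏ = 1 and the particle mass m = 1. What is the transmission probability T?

Since E < U the interior solution is evanescent with decay constant κ = √(2m(U − E))/ℏ = 2.098.
κw = 1.546, sinh(κw) = 2.240.
The exact tunnelling result is T⁻¹ = 1 + U² sinh²(κw) / [4E(U − E)] = 10.19, so T = 0.0981.

T = 0.0981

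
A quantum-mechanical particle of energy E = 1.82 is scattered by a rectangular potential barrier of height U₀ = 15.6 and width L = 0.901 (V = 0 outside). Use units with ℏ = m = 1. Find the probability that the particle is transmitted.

T = 0.000128

E < U₀: inside the barrier ψ ∝ e^{±κx} with κ = √(2m(U₀ − E))/ℏ = 5.250.
κL = 4.730, sinh(κL) = 56.65.
Matching ψ, ψ′ at both faces gives T = [1 + U₀² sinh²(κL) / (4E(U₀ − E))]⁻¹ = 1/7785 = 0.000128.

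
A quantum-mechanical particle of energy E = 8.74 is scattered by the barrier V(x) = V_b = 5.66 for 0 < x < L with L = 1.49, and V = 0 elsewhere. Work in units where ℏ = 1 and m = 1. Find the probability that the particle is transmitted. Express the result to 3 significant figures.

T = 0.923

Above the barrier the interior wavenumber is k₂ = √(2m(E − V_b))/ℏ = 2.482, giving phase k₂L = 3.698.
Matching at both interfaces gives T⁻¹ = 1 + V_b² sin²(k₂L) / [4E(E − V_b)] = 1.083, hence T = 0.923.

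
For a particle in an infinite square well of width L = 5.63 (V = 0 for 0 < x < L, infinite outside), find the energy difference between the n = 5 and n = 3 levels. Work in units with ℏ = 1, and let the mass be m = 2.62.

E_n = n²π²ℏ²/(2mL²), so ΔE = (5² − 3²) π²ℏ²/(2mL²).
ΔE = 16 × π² / (2 × 2.62 × 5.63²) = 0.9508.

ΔE = 0.951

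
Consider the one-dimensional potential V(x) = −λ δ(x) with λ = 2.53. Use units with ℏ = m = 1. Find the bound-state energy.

E = -3.20

For x ≠ 0 the bound state is ψ ∝ e^{−κ|x|}; integrating the TISE across the delta gives the cusp condition 2κ = 2mλ/ℏ², so κ = 2.530.
Then E = −ℏ²κ²/(2m) = −mλ²/(2ℏ²) = -3.200.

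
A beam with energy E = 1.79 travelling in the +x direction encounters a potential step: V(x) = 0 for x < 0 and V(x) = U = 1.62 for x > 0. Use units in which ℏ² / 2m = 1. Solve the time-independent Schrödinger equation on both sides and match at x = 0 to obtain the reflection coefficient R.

On each side the TISE gives plane waves with k = √(2m(E − V))/ℏ: k₁ = √(2·½·1.79) = 1.338, k₂ = √(2·½·0.17) = 0.4123.
Continuity of ψ and ψ′ at the step yields the reflection amplitude r = (k₁ − k₂)/(k₁ + k₂) = 0.5288; thus R = |r|² = 0.2797, T = 0.7203.

R = 0.280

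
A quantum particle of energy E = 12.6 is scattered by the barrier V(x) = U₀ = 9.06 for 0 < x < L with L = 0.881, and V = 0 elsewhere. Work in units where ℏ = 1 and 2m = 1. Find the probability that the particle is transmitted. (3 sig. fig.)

T = 0.687

Above the barrier the interior wavenumber is k₂ = √(2m(E − U₀))/ℏ = 1.881, giving phase k₂L = 1.658.
T = [1 + U₀² sin²(k₂L) / (4E(E − U₀))]⁻¹ = 1/1.457 = 0.687.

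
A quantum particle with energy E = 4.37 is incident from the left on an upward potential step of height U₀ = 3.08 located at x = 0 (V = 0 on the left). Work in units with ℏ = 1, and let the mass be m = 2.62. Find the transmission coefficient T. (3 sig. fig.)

The wavenumbers are k₁ = √(2mE)/ℏ = 4.785 on the left and k₂ = √(2m(E − U₀))/ℏ = 2.600 on the right.
Continuity of ψ and ψ′ at the step yields the reflection amplitude r = (k₁ − k₂)/(k₁ + k₂) = 0.2959; thus R = |r|² = 0.08756, T = 0.9124.

T = 0.912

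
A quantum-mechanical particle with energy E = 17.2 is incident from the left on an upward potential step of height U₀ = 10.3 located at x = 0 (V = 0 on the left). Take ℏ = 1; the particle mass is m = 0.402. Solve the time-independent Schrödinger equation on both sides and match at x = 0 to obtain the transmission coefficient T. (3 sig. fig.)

T = 0.950

On each side the TISE gives plane waves with k = √(2m(E − V))/ℏ: k₁ = √(2·0.402·17.2) = 3.719, k₂ = √(2·0.402·6.9) = 2.355.
Continuity of ψ and ψ′ at the step yields the reflection amplitude r = (k₁ − k₂)/(k₁ + k₂) = 0.2245; thus R = |r|² = 0.05038, T = 0.9496.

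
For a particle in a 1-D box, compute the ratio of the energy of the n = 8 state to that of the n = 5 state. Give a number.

2.56

Since E_n ∝ n², the ratio is (8/5)² = 2.56.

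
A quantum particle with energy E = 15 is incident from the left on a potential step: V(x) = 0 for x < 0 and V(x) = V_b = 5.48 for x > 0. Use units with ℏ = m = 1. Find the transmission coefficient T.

T = 0.987

The wavenumbers are k₁ = √(2mE)/ℏ = 5.477 on the left and k₂ = √(2m(E − V_b))/ℏ = 4.363 on the right.
Matching ψ and ψ′ at x = 0 gives r = (k₁ − k₂)/(k₁ + k₂), so R = r² = 0.01281 and T = 1 − R = 0.9872.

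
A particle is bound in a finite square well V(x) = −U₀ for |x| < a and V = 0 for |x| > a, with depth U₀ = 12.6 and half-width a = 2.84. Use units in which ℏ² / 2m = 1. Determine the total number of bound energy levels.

N = 7

Define the well-strength parameter z₀ = (a/ℏ)√(2mU₀) = 2.84 × √(2·0.5·12.6) = 10.08.
The even/odd transcendental equations gain one root per π/2 in z₀, giving N = 1 + ⌊2z₀/π⌋ = 1 + ⌊6.418⌋ = 7.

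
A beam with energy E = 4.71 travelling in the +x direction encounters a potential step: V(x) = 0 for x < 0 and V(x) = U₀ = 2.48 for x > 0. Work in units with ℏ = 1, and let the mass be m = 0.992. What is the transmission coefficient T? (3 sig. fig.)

The wavenumbers are k₁ = √(2mE)/ℏ = 3.057 on the left and k₂ = √(2m(E − U₀))/ℏ = 2.103 on the right.
Continuity of ψ and ψ′ at the step yields the reflection amplitude r = (k₁ − k₂)/(k₁ + k₂) = 0.1848; thus R = |r|² = 0.03414, T = 0.9659.

T = 0.966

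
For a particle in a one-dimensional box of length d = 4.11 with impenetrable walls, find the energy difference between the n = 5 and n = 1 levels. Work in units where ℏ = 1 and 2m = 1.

E_n = n²π²ℏ²/(2md²), so ΔE = (5² − 1²) π²ℏ²/(2md²).
ΔE = 24 × π² / (2 × 0.5 × 4.11²) = 14.02.

ΔE = 14.0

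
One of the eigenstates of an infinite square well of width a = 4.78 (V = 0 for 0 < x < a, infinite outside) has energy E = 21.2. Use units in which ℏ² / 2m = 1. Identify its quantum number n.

For an infinite well E_n = n²π²ℏ²/(2ma²), so n = (a/πℏ)√(2mE).
n = (4.78/π) × √(2 × 0.5 × 21.2) = 7.006 → n = 7.

n = 7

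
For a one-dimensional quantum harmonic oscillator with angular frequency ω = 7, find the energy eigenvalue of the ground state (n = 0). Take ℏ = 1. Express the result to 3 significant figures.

Using E_n = (n + ½)ℏω: E_0 = 0.5 × 7 = 3.500.

E = 3.50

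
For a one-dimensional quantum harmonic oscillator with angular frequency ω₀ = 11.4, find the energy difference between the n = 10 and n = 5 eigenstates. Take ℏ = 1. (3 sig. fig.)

ΔE = 57.0

E_n = ℏω₀(n + ½), so ΔE = (10 − 5) ℏω₀ = 5 × 11.4 = 57.00.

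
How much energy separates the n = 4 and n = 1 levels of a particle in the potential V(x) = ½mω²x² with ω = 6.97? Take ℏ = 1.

E_n = ℏω(n + ½), so ΔE = (4 − 1) ℏω = 3 × 6.97 = 20.91.

ΔE = 20.9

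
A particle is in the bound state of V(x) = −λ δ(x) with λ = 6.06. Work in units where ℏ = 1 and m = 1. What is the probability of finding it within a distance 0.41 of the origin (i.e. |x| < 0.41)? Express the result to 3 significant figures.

The normalised bound state is ψ = √κ e^{−κ|x|} with κ = mλ/ℏ² = 6.060.
P(|x| < d) = ∫_{−d}^{d} κ e^{−2κ|x|} dx = 1 − e^{−2κd} = 1 − e^{−4.969} = 0.9931.

P = 0.993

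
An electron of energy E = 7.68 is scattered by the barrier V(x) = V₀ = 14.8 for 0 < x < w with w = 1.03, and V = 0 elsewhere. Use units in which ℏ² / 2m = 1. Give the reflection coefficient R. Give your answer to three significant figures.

E < V₀: inside the barrier ψ ∝ e^{±κx} with κ = √(2m(V₀ − E))/ℏ = 2.668.
κw = 2.748, sinh(κw) = 7.777.
Matching ψ, ψ′ at both faces gives T = [1 + V₀² sinh²(κw) / (4E(V₀ − E))]⁻¹ = 1/61.56 = 0.0162.
R = 1 − T = 0.984.

R = 0.984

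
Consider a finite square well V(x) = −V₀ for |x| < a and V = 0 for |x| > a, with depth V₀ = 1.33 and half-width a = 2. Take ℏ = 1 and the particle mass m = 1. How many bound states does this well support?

Define the well-strength parameter z₀ = (a/ℏ)√(2mV₀) = 2 × √(2·1·1.33) = 3.262.
A new bound state (alternating even/odd) appears each time z₀ passes a multiple of π/2, so N = ⌊2z₀/π⌋ + 1 = ⌊2.077⌋ + 1 = 3.

N = 3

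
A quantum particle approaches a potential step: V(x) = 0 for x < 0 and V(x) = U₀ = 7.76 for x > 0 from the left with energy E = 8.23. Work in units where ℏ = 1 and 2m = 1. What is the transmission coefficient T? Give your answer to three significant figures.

On each side the TISE gives plane waves with k = √(2m(E − V))/ℏ: k₁ = √(2·½·8.23) = 2.869, k₂ = √(2·½·0.47) = 0.6856.
Continuity of ψ and ψ′ at the step yields the reflection amplitude r = (k₁ − k₂)/(k₁ + k₂) = 0.6142; thus R = |r|² = 0.3773, T = 0.6227.

T = 0.623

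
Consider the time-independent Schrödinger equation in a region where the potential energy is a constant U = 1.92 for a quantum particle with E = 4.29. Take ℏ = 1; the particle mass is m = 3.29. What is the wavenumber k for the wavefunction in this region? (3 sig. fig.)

k = 3.95

With E > U the solution is oscillatory, ψ ∝ e^{±ikx} with k = √(2m(E − U))/ℏ.
k = √(2 × 3.29 × 2.37) = 3.949.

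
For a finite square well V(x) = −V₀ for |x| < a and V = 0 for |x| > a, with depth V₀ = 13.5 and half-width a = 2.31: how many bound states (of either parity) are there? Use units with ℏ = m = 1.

N = 8

The dimensionless depth is z₀ = a√(2mV₀)/ℏ = 2.31 × √(27.00) = 12.00.
The even/odd transcendental equations gain one root per π/2 in z₀, giving N = 1 + ⌊2z₀/π⌋ = 1 + ⌊7.641⌋ = 8.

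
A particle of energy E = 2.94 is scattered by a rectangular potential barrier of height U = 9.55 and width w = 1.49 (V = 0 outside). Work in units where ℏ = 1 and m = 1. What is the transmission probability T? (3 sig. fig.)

E < U: inside the barrier ψ ∝ e^{±κx} with κ = √(2m(U − E))/ℏ = 3.636.
κw = 5.418, sinh(κw) = 112.7.
The exact tunnelling result is T⁻¹ = 1 + U² sinh²(κw) / [4E(U − E)] = 14890, so T = 0.0000671.

T = 0.0000671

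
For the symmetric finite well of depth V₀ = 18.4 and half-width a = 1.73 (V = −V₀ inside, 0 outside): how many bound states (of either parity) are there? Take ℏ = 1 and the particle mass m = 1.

The dimensionless depth is z₀ = a√(2mV₀)/ℏ = 1.73 × √(36.80) = 10.49.
The even/odd transcendental equations gain one root per π/2 in z₀, giving N = 1 + ⌊2z₀/π⌋ = 1 + ⌊6.681⌋ = 7.

N = 7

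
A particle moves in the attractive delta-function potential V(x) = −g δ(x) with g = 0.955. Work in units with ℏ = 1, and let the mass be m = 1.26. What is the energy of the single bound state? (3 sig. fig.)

E = -0.575

The bound state is ψ(x) = √κ e^{−κ|x|}. The derivative jump ψ'(0⁺) − ψ'(0⁻) = −(2mg/ℏ²)ψ(0) fixes κ = mg/ℏ² = 1.203.
Then E = −ℏ²κ²/(2m) = −mg²/(2ℏ²) = -0.5746.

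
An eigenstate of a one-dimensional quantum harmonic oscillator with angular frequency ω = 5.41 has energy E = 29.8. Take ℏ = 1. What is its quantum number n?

n = 5

Invert E_n = (n + ½)ℏω: n = E/ℏω − ½ = 5.008, so n = 5.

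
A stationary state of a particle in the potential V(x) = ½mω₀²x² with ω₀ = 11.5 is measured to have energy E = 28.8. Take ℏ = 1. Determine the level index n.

n = 2

Invert E_n = (n + ½)ℏω₀: n = E/ℏω₀ − ½ = 2.004, so n = 2.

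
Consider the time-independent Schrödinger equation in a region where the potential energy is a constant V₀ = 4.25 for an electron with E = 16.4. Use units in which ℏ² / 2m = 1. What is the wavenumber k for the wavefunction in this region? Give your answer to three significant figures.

With E > V₀ the solution is oscillatory, ψ ∝ e^{±ikx} with k = √(2m(E − V₀))/ℏ.
k = √(2 × 0.5 × 12.15) = 3.486.

k = 3.49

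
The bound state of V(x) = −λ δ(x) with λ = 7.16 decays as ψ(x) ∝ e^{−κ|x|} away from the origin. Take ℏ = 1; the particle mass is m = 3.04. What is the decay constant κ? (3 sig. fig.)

κ = 21.8

Integrating the TISE across x = 0 gives the cusp condition ψ'(0⁺) − ψ'(0⁻) = −(2mλ/ℏ²)ψ(0).
With ψ ∝ e^{−κ|x|} this yields −2κ = −2mλ/ℏ², so κ = mλ/ℏ² = 21.77.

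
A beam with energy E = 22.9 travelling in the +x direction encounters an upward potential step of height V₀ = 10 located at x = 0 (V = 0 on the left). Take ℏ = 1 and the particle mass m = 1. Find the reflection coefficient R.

The wavenumbers are k₁ = √(2mE)/ℏ = 6.768 on the left and k₂ = √(2m(E − V₀))/ℏ = 5.079 on the right.
Matching ψ and ψ′ at x = 0 gives r = (k₁ − k₂)/(k₁ + k₂), so R = r² = 0.02031 and T = 1 − R = 0.9797.

R = 0.0203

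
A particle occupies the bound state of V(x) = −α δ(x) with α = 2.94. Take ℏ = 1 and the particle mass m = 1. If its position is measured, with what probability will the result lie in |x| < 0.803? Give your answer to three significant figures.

The normalised bound state is ψ = √κ e^{−κ|x|} with κ = mα/ℏ² = 2.940.
P(|x| < d) = ∫_{−d}^{d} κ e^{−2κ|x|} dx = 1 − e^{−2κd} = 1 − e^{−4.722} = 0.9911.

P = 0.991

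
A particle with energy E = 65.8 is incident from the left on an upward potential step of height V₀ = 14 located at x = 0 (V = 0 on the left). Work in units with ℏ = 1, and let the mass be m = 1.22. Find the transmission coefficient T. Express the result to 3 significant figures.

On each side the TISE gives plane waves with k = √(2m(E − V))/ℏ: k₁ = √(2·1.22·65.8) = 12.67, k₂ = √(2·1.22·51.8) = 11.24.
Matching ψ and ψ′ at x = 0 gives r = (k₁ − k₂)/(k₁ + k₂), so R = r² = 0.003568 and T = 1 − R = 0.9964.

T = 0.996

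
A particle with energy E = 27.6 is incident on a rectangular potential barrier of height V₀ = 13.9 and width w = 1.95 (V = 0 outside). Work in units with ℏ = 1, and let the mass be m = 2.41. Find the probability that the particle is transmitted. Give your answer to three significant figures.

T = 0.998

Above the barrier the interior wavenumber is k₂ = √(2m(E − V₀))/ℏ = 8.126, giving phase k₂w = 15.85.
T = [1 + V₀² sin²(k₂w) / (4E(E − V₀))]⁻¹ = 1/1.002 = 0.998.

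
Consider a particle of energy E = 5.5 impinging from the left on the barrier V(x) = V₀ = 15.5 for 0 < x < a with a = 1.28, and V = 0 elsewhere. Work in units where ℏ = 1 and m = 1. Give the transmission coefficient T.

T = 0.0000391

Since E < V₀ the interior solution is evanescent with decay constant κ = √(2m(V₀ − E))/ℏ = 4.472.
κa = 5.724, sinh(κa) = 153.1.
The exact tunnelling result is T⁻¹ = 1 + V₀² sinh²(κa) / [4E(V₀ − E)] = 25600, so T = 0.0000391.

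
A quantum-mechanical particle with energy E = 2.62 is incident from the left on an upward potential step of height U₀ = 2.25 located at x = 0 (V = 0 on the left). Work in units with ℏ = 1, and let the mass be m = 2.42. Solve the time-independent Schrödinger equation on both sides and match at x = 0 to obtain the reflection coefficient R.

The wavenumbers are k₁ = √(2mE)/ℏ = 3.561 on the left and k₂ = √(2m(E − U₀))/ℏ = 1.338 on the right.
Matching ψ and ψ′ at x = 0 gives r = (k₁ − k₂)/(k₁ + k₂), so R = r² = 0.2058 and T = 1 − R = 0.7942.

R = 0.206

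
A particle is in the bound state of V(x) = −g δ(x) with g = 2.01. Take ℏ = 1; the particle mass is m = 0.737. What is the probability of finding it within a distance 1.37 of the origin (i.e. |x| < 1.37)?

The normalised bound state is ψ = √κ e^{−κ|x|} with κ = mg/ℏ² = 1.481.
P(|x| < d) = ∫_{−d}^{d} κ e^{−2κ|x|} dx = 1 − e^{−2κd} = 1 − e^{−4.059} = 0.9827.

P = 0.983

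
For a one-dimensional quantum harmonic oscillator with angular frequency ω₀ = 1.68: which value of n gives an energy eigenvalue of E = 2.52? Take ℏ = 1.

n = 1

E_n = ℏω₀(n + ½) ⇒ n = E/(ℏω₀) − ½ = 2.52/1.68 − 0.5 = 1.000 → n = 1.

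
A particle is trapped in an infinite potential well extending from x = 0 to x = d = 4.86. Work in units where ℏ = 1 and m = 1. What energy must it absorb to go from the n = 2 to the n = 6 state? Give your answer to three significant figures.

E_n = n²π²ℏ²/(2md²), so ΔE = (6² − 2²) π²ℏ²/(2md²).
ΔE = 32 × π² / (2 × 1 × 4.86²) = 6.686.

ΔE = 6.69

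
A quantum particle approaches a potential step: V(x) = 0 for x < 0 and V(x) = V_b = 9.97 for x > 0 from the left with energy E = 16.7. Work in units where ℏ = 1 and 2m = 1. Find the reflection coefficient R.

The wavenumbers are k₁ = √(2mE)/ℏ = 4.087 on the left and k₂ = √(2m(E − V_b))/ℏ = 2.594 on the right.
Continuity of ψ and ψ′ at the step yields the reflection amplitude r = (k₁ − k₂)/(k₁ + k₂) = 0.2234; thus R = |r|² = 0.04990, T = 0.9501.

R = 0.0499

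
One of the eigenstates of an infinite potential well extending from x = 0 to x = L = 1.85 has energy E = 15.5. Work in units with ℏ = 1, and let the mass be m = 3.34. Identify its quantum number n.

n = 6

From E_n = n²π²ℏ²/(2mL²) invert to n = √(2mL²E)/(πℏ).
n = (1.85/π) × √(2 × 3.34 × 15.5) = 5.992 → n = 6.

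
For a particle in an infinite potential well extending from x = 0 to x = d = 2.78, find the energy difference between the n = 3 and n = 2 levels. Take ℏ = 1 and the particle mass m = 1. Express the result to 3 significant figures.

E_n = n²π²ℏ²/(2md²), so ΔE = (3² − 2²) π²ℏ²/(2md²).
ΔE = 5 × π² / (2 × 1 × 2.78²) = 3.193.

ΔE = 3.19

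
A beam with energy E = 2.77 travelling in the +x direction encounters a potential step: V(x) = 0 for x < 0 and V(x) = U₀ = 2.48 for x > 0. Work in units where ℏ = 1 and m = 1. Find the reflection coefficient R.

The wavenumbers are k₁ = √(2mE)/ℏ = 2.354 on the left and k₂ = √(2m(E − U₀))/ℏ = 0.7616 on the right.
Matching ψ and ψ′ at x = 0 gives r = (k₁ − k₂)/(k₁ + k₂), so R = r² = 0.2612 and T = 1 − R = 0.7388.

R = 0.261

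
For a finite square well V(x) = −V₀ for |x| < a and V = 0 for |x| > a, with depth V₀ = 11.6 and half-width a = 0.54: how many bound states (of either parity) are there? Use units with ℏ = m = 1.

N = 2

Define the well-strength parameter z₀ = (a/ℏ)√(2mV₀) = 0.54 × √(2·1·11.6) = 2.601.
The even/odd transcendental equations gain one root per π/2 in z₀, giving N = 1 + ⌊2z₀/π⌋ = 1 + ⌊1.656⌋ = 2.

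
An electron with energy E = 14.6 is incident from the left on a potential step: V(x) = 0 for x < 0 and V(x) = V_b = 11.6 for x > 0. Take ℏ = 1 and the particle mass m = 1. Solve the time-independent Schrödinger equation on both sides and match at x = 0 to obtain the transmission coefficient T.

T = 0.858

On each side the TISE gives plane waves with k = √(2m(E − V))/ℏ: k₁ = √(2·1·14.6) = 5.404, k₂ = √(2·1·3) = 2.449.
Continuity of ψ and ψ′ at the step yields the reflection amplitude r = (k₁ − k₂)/(k₁ + k₂) = 0.3762; thus R = |r|² = 0.1415, T = 0.8585.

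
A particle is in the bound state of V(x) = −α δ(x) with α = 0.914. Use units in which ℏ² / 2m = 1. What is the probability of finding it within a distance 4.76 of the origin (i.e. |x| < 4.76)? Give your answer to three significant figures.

P = 0.987

The normalised bound state is ψ = √κ e^{−κ|x|} with κ = mα/ℏ² = 0.4570.
P(|x| < d) = ∫_{−d}^{d} κ e^{−2κ|x|} dx = 1 − e^{−2κd} = 1 − e^{−4.351} = 0.9871.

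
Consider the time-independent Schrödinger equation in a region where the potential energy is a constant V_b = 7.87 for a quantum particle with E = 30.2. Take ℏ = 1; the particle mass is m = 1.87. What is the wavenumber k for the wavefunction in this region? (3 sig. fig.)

With E > V_b the solution is oscillatory, ψ ∝ e^{±ikx} with k = √(2m(E − V_b))/ℏ.
k = √(2 × 1.87 × 22.33) = 9.139.

k = 9.14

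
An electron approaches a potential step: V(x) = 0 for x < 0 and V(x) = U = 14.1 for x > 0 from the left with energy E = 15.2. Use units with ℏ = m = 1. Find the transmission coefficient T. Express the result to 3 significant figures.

The wavenumbers are k₁ = √(2mE)/ℏ = 5.514 on the left and k₂ = √(2m(E − U))/ℏ = 1.483 on the right.
Matching ψ and ψ′ at x = 0 gives r = (k₁ − k₂)/(k₁ + k₂), so R = r² = 0.3318 and T = 1 − R = 0.6682.

T = 0.668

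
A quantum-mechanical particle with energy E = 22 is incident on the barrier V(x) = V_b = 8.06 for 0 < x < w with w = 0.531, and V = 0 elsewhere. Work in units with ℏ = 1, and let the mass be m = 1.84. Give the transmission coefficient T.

Above the barrier the interior wavenumber is k₂ = √(2m(E − V_b))/ℏ = 7.162, giving phase k₂w = 3.803.
T = [1 + V_b² sin²(k₂w) / (4E(E − V_b))]⁻¹ = 1/1.020 = 0.980.

T = 0.980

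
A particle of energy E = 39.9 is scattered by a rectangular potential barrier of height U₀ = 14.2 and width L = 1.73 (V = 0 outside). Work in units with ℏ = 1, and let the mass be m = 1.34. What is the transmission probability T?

E > U₀: inside the barrier k₂ = √(2m(E − U₀))/ℏ = 8.299, k₂L = 14.36.
Matching at both interfaces gives T⁻¹ = 1 + U₀² sin²(k₂L) / [4E(E − U₀)] = 1.047, hence T = 0.955.

T = 0.955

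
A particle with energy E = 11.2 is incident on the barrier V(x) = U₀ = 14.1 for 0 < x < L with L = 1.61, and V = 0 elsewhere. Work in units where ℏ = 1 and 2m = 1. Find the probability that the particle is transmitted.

Since E < U₀ the interior solution is evanescent with decay constant κ = √(2m(U₀ − E))/ℏ = 1.703.
κL = 2.742, sinh(κL) = 7.725.
Matching ψ, ψ′ at both faces gives T = [1 + U₀² sinh²(κL) / (4E(U₀ − E))]⁻¹ = 1/92.31 = 0.0108.

T = 0.0108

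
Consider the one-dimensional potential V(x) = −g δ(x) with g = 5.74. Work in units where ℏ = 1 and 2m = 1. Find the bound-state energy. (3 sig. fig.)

The bound state is ψ(x) = √κ e^{−κ|x|}. The derivative jump ψ'(0⁺) − ψ'(0⁻) = −(2mg/ℏ²)ψ(0) fixes κ = mg/ℏ² = 2.870.
Then E = −ℏ²κ²/(2m) = −mg²/(2ℏ²) = -8.237.

E = -8.24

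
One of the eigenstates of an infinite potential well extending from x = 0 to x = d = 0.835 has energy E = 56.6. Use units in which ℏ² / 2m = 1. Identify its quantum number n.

n = 2

From E_n = n²π²ℏ²/(2md²) invert to n = √(2md²E)/(πℏ).
n = (0.835/π) × √(2 × 0.5 × 56.6) = 2.000 → n = 2.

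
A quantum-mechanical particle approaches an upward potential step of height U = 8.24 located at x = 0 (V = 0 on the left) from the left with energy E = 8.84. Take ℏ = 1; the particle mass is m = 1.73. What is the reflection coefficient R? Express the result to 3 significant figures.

On each side the TISE gives plane waves with k = √(2m(E − V))/ℏ: k₁ = √(2·1.73·8.84) = 5.530, k₂ = √(2·1.73·0.6) = 1.441.
Matching ψ and ψ′ at x = 0 gives r = (k₁ − k₂)/(k₁ + k₂), so R = r² = 0.3441 and T = 1 − R = 0.6559.

R = 0.344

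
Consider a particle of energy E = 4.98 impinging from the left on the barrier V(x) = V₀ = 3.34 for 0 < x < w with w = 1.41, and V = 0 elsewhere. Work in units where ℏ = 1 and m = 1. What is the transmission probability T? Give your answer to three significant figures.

T = 0.905

Above the barrier the interior wavenumber is k₂ = √(2m(E − V₀))/ℏ = 1.811, giving phase k₂w = 2.554.
T = [1 + V₀² sin²(k₂w) / (4E(E − V₀))]⁻¹ = 1/1.105 = 0.905.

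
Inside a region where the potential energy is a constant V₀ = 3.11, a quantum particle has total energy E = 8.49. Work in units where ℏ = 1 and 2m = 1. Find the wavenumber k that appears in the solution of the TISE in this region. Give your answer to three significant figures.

k = 2.32

With E > V₀ the solution is oscillatory, ψ ∝ e^{±ikx} with k = √(2m(E − V₀))/ℏ.
k = √(2 × 0.5 × 5.38) = 2.319.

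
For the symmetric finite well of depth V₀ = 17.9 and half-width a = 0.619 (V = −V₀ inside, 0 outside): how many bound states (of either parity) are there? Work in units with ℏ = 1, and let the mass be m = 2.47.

N = 4

The dimensionless depth is z₀ = a√(2mV₀)/ℏ = 0.619 × √(88.43) = 5.821.
The even/odd transcendental equations gain one root per π/2 in z₀, giving N = 1 + ⌊2z₀/π⌋ = 1 + ⌊3.706⌋ = 4.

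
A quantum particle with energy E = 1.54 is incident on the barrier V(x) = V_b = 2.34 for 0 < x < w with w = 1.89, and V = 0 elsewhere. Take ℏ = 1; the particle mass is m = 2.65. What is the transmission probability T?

E < V_b: inside the barrier ψ ∝ e^{±κx} with κ = √(2m(V_b − E))/ℏ = 2.059.
κw = 3.892, sinh(κw) = 24.49.
The exact tunnelling result is T⁻¹ = 1 + V_b² sinh²(κw) / [4E(V_b − E)] = 667.3, so T = 0.00150.

T = 0.00150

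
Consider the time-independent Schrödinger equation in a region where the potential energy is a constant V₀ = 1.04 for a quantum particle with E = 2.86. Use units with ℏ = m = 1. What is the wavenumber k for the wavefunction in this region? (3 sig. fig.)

With E > V₀ the solution is oscillatory, ψ ∝ e^{±ikx} with k = √(2m(E − V₀))/ℏ.
k = √(2 × 1 × 1.82) = 1.908.

k = 1.91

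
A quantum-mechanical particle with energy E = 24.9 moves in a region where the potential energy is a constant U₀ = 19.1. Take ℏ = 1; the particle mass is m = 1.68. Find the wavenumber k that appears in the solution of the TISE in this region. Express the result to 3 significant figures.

With E > U₀ the solution is oscillatory, ψ ∝ e^{±ikx} with k = √(2m(E − U₀))/ℏ.
k = √(2 × 1.68 × 5.8) = 4.415.

k = 4.41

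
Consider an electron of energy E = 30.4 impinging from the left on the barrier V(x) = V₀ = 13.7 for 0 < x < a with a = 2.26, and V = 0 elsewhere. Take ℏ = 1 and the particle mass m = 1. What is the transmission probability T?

Above the barrier the interior wavenumber is k₂ = √(2m(E − V₀))/ℏ = 5.779, giving phase k₂a = 13.06.
Matching at both interfaces gives T⁻¹ = 1 + V₀² sin²(k₂a) / [4E(E − V₀)] = 1.021, hence T = 0.980.

T = 0.980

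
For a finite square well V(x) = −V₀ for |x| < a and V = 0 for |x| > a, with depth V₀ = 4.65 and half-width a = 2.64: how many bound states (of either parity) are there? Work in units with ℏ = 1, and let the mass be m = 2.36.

The dimensionless depth is z₀ = a√(2mV₀)/ℏ = 2.64 × √(21.95) = 12.37.
A new bound state (alternating even/odd) appears each time z₀ passes a multiple of π/2, so N = ⌊2z₀/π⌋ + 1 = ⌊7.874⌋ + 1 = 8.

N = 8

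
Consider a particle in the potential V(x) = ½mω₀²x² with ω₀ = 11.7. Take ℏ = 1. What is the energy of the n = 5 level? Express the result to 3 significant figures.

E = 64.4

Using E_n = (n + ½)ℏω₀: E_5 = 5.5 × 11.7 = 64.35.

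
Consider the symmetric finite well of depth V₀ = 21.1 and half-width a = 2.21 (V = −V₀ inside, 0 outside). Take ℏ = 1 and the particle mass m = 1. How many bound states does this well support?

The dimensionless depth is z₀ = a√(2mV₀)/ℏ = 2.21 × √(42.20) = 14.36.
A new bound state (alternating even/odd) appears each time z₀ passes a multiple of π/2, so N = ⌊2z₀/π⌋ + 1 = ⌊9.140⌋ + 1 = 10.

N = 10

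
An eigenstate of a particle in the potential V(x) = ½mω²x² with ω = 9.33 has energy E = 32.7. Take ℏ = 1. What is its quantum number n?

E_n = ℏω(n + ½) ⇒ n = E/(ℏω) − ½ = 32.7/9.33 − 0.5 = 3.005 → n = 3.

n = 3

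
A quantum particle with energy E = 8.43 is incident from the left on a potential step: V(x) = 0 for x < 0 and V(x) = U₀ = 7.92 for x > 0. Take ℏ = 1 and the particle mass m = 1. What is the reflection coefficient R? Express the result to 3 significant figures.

R = 0.366

The wavenumbers are k₁ = √(2mE)/ℏ = 4.106 on the left and k₂ = √(2m(E − U₀))/ℏ = 1.010 on the right.
Matching ψ and ψ′ at x = 0 gives r = (k₁ − k₂)/(k₁ + k₂), so R = r² = 0.3662 and T = 1 − R = 0.6338.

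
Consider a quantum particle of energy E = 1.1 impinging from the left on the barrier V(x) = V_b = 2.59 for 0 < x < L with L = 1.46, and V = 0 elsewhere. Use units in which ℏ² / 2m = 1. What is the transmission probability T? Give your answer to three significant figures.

Since E < V_b the interior solution is evanescent with decay constant κ = √(2m(V_b − E))/ℏ = 1.221.
κL = 1.782, sinh(κL) = 2.887.
Matching ψ, ψ′ at both faces gives T = [1 + V_b² sinh²(κL) / (4E(V_b − E))]⁻¹ = 1/9.529 = 0.105.

T = 0.105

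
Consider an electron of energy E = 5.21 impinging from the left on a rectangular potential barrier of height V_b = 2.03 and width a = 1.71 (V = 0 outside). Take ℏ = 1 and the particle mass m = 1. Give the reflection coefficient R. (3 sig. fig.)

E > V_b: inside the barrier k₂ = √(2m(E − V_b))/ℏ = 2.522, k₂a = 4.312.
Matching at both interfaces gives T⁻¹ = 1 + V_b² sin²(k₂a) / [4E(E − V_b)] = 1.053, hence T = 0.950.
R = 1 − T = 0.0501.

R = 0.0501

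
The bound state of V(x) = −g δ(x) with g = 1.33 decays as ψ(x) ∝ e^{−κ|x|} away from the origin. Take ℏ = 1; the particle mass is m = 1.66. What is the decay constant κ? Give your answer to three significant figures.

κ = 2.21

Integrating the TISE across x = 0 gives the cusp condition ψ'(0⁺) − ψ'(0⁻) = −(2mg/ℏ²)ψ(0).
With ψ ∝ e^{−κ|x|} this yields −2κ = −2mg/ℏ², so κ = mg/ℏ² = 2.208.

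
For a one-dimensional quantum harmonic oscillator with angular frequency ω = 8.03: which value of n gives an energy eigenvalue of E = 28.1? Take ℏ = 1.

n = 3

E_n = ℏω(n + ½) ⇒ n = E/(ℏω) − ½ = 28.1/8.03 − 0.5 = 2.999 → n = 3.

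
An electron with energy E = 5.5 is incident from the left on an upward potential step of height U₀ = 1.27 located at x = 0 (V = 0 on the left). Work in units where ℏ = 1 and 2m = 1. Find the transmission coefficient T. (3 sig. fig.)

T = 0.996

The wavenumbers are k₁ = √(2mE)/ℏ = 2.345 on the left and k₂ = √(2m(E − U₀))/ℏ = 2.057 on the right.
Matching ψ and ψ′ at x = 0 gives r = (k₁ − k₂)/(k₁ + k₂), so R = r² = 0.004296 and T = 1 − R = 0.9957.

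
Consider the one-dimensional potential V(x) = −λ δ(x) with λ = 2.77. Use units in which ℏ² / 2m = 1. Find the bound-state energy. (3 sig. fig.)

E = -1.92

The bound state is ψ(x) = √κ e^{−κ|x|}. The derivative jump ψ'(0⁺) − ψ'(0⁻) = −(2mλ/ℏ²)ψ(0) fixes κ = mλ/ℏ² = 1.385.
Then E = −ℏ²κ²/(2m) = −mλ²/(2ℏ²) = -1.918.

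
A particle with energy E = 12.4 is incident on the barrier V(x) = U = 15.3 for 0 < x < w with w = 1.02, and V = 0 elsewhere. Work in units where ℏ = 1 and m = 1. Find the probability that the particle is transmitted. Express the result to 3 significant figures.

E < U: inside the barrier ψ ∝ e^{±κx} with κ = √(2m(U − E))/ℏ = 2.408.
κw = 2.456, sinh(κw) = 5.789.
Matching ψ, ψ′ at both faces gives T = [1 + U² sinh²(κw) / (4E(U − E))]⁻¹ = 1/55.54 = 0.0180.

T = 0.0180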